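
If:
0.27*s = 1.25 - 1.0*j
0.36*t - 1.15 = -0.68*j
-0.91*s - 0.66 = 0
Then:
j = 1.45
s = -0.73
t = 0.46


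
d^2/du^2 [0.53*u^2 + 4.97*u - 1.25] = 1.06000000000000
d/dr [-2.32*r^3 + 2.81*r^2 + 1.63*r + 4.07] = -6.96*r^2 + 5.62*r + 1.63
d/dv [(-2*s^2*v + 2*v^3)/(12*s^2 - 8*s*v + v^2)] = 2*(-2*v*(4*s - v)*(s^2 - v^2) + (-s^2 + 3*v^2)*(12*s^2 - 8*s*v + v^2))/(12*s^2 - 8*s*v + v^2)^2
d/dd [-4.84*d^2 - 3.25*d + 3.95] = -9.68*d - 3.25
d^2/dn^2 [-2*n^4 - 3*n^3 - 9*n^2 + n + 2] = -24*n^2 - 18*n - 18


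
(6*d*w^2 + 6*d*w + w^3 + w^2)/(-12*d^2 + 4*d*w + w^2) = w*(w + 1)/(-2*d + w)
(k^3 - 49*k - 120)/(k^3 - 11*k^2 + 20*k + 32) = (k^2 + 8*k + 15)/(k^2 - 3*k - 4)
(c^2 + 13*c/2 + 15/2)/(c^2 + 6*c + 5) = (c + 3/2)/(c + 1)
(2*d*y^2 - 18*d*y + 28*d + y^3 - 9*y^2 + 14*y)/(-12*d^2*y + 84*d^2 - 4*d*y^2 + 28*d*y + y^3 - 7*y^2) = (y - 2)/(-6*d + y)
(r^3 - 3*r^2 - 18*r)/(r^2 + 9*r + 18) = r*(r - 6)/(r + 6)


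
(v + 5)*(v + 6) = v^2 + 11*v + 30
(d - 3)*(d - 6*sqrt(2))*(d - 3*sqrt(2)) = d^3 - 9*sqrt(2)*d^2 - 3*d^2 + 36*d + 27*sqrt(2)*d - 108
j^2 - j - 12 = (j - 4)*(j + 3)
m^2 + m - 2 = (m - 1)*(m + 2)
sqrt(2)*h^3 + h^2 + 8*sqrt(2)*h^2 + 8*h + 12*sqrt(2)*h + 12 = (h + 2)*(h + 6)*(sqrt(2)*h + 1)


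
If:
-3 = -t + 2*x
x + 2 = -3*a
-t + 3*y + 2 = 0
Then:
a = -y/2 - 1/2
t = 3*y + 2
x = 3*y/2 - 1/2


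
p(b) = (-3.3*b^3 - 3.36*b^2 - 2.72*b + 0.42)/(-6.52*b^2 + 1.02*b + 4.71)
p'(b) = (13.04*b - 1.02)*(-3.3*b^3 - 3.36*b^2 - 2.72*b + 0.42)/(-6.52*b^2 + 1.02*b + 4.71)^2 + (-9.9*b^2 - 6.72*b - 2.72)/(-6.52*b^2 + 1.02*b + 4.71)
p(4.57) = 3.13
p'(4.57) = 0.45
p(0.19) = -0.05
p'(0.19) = -0.95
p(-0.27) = 0.25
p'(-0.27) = -0.69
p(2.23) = 2.32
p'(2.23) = 0.08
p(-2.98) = -1.17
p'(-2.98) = 0.42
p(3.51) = 2.68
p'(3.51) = 0.39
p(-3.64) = -1.46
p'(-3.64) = 0.45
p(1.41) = 2.84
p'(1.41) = -2.56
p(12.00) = 6.75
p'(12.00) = 0.50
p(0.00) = 0.09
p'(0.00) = -0.60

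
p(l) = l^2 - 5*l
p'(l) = 2*l - 5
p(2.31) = -6.21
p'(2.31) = -0.38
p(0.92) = -3.75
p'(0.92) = -3.16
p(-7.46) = 92.95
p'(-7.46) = -19.92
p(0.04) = -0.20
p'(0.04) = -4.92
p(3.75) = -4.69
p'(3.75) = 2.50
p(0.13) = -0.63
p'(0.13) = -4.74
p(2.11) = -6.10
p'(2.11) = -0.78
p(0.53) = -2.37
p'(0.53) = -3.94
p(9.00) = 36.00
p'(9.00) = 13.00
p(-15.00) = 300.00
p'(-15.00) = -35.00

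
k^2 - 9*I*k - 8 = (k - 8*I)*(k - I)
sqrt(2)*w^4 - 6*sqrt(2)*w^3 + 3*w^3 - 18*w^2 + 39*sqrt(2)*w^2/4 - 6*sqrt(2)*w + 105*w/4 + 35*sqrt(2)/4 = (w - 7/2)*(w - 5/2)*(w + sqrt(2))*(sqrt(2)*w + 1)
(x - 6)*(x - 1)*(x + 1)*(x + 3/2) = x^4 - 9*x^3/2 - 10*x^2 + 9*x/2 + 9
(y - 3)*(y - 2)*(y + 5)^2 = y^4 + 5*y^3 - 19*y^2 - 65*y + 150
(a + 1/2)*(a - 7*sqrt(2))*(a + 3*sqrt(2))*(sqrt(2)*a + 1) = sqrt(2)*a^4 - 7*a^3 + sqrt(2)*a^3/2 - 46*sqrt(2)*a^2 - 7*a^2/2 - 42*a - 23*sqrt(2)*a - 21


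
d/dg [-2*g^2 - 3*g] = -4*g - 3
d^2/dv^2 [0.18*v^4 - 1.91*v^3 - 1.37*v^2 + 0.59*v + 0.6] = 2.16*v^2 - 11.46*v - 2.74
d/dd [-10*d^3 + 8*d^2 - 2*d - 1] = -30*d^2 + 16*d - 2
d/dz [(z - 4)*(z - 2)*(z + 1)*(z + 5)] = 4*z^3 - 46*z + 18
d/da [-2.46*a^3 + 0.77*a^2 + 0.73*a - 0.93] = -7.38*a^2 + 1.54*a + 0.73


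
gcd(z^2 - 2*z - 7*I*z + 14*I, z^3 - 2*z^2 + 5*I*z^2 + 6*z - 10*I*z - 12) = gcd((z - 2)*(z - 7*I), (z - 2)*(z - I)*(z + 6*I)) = z - 2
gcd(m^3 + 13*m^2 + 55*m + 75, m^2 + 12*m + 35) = m + 5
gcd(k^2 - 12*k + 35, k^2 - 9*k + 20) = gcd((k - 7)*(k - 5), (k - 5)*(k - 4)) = k - 5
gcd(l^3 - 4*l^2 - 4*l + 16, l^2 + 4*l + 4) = l + 2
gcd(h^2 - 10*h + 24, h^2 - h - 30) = h - 6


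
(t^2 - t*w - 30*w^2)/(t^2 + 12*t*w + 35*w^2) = (t - 6*w)/(t + 7*w)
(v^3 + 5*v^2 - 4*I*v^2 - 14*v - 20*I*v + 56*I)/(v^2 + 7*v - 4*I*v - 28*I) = v - 2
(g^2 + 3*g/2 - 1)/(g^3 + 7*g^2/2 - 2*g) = (g + 2)/(g*(g + 4))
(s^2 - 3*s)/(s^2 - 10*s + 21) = s/(s - 7)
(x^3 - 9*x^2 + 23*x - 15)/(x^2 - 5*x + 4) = (x^2 - 8*x + 15)/(x - 4)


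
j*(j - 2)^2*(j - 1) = j^4 - 5*j^3 + 8*j^2 - 4*j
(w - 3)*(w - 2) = w^2 - 5*w + 6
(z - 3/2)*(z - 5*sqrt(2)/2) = z^2 - 5*sqrt(2)*z/2 - 3*z/2 + 15*sqrt(2)/4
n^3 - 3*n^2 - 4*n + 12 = (n - 3)*(n - 2)*(n + 2)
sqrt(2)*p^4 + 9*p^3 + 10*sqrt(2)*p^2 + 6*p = p*(p + sqrt(2))*(p + 3*sqrt(2))*(sqrt(2)*p + 1)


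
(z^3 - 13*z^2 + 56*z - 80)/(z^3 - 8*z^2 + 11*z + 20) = (z - 4)/(z + 1)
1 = 1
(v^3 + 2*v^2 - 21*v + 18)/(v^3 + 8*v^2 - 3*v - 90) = (v - 1)/(v + 5)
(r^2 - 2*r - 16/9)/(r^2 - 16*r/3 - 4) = (r - 8/3)/(r - 6)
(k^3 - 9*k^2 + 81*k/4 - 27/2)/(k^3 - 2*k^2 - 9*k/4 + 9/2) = (2*k^2 - 15*k + 18)/(2*k^2 - k - 6)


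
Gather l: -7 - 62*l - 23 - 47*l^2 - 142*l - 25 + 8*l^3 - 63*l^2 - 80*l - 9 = 8*l^3 - 110*l^2 - 284*l - 64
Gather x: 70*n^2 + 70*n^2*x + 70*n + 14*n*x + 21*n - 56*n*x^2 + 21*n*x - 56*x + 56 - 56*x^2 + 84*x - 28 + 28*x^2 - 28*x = 70*n^2 + 91*n + x^2*(-56*n - 28) + x*(70*n^2 + 35*n) + 28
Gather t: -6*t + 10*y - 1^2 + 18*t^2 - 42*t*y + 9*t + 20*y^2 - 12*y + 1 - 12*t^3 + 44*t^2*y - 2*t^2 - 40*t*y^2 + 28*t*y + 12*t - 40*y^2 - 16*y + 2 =-12*t^3 + t^2*(44*y + 16) + t*(-40*y^2 - 14*y + 15) - 20*y^2 - 18*y + 2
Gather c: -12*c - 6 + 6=-12*c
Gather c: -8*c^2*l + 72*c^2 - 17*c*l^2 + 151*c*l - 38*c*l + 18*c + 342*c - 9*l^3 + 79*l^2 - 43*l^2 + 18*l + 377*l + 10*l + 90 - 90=c^2*(72 - 8*l) + c*(-17*l^2 + 113*l + 360) - 9*l^3 + 36*l^2 + 405*l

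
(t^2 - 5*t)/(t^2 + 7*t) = (t - 5)/(t + 7)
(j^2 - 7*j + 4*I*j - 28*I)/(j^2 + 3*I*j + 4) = (j - 7)/(j - I)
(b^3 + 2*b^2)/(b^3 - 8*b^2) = (b + 2)/(b - 8)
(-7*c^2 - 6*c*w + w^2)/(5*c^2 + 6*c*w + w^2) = (-7*c + w)/(5*c + w)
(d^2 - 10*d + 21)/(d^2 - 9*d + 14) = (d - 3)/(d - 2)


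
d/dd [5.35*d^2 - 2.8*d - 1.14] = 10.7*d - 2.8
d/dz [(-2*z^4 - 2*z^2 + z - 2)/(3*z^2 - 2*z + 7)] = (-12*z^5 + 12*z^4 - 56*z^3 + z^2 - 16*z + 3)/(9*z^4 - 12*z^3 + 46*z^2 - 28*z + 49)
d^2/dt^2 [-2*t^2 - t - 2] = -4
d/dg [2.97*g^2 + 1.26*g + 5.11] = 5.94*g + 1.26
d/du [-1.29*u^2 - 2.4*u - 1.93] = -2.58*u - 2.4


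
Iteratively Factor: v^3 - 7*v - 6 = (v + 1)*(v^2 - v - 6) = (v + 1)*(v + 2)*(v - 3)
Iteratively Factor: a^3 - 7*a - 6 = (a + 1)*(a^2 - a - 6) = (a + 1)*(a + 2)*(a - 3)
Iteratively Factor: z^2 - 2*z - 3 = (z - 3)*(z + 1)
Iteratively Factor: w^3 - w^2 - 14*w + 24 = (w - 2)*(w^2 + w - 12) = (w - 3)*(w - 2)*(w + 4)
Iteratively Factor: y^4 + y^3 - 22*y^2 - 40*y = (y + 4)*(y^3 - 3*y^2 - 10*y) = y*(y + 4)*(y^2 - 3*y - 10) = y*(y + 2)*(y + 4)*(y - 5)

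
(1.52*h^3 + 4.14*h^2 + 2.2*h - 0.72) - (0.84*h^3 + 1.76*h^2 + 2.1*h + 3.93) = 0.68*h^3 + 2.38*h^2 + 0.1*h - 4.65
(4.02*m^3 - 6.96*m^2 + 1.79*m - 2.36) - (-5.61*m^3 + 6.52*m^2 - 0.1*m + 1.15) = 9.63*m^3 - 13.48*m^2 + 1.89*m - 3.51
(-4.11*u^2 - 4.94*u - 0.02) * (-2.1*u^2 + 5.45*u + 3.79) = 8.631*u^4 - 12.0255*u^3 - 42.4579*u^2 - 18.8316*u - 0.0758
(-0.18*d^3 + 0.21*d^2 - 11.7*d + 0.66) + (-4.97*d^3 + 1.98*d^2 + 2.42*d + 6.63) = -5.15*d^3 + 2.19*d^2 - 9.28*d + 7.29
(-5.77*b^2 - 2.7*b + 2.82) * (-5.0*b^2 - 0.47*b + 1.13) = 28.85*b^4 + 16.2119*b^3 - 19.3511*b^2 - 4.3764*b + 3.1866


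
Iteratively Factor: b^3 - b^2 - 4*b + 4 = (b + 2)*(b^2 - 3*b + 2) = (b - 1)*(b + 2)*(b - 2)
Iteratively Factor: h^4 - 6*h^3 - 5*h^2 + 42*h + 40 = (h - 5)*(h^3 - h^2 - 10*h - 8) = (h - 5)*(h + 2)*(h^2 - 3*h - 4) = (h - 5)*(h - 4)*(h + 2)*(h + 1)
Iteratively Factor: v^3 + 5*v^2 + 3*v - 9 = (v - 1)*(v^2 + 6*v + 9) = (v - 1)*(v + 3)*(v + 3)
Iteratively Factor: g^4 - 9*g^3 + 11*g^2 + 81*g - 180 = (g - 5)*(g^3 - 4*g^2 - 9*g + 36) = (g - 5)*(g + 3)*(g^2 - 7*g + 12) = (g - 5)*(g - 3)*(g + 3)*(g - 4)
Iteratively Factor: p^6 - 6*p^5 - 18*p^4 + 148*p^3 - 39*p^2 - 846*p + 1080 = (p + 3)*(p^5 - 9*p^4 + 9*p^3 + 121*p^2 - 402*p + 360) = (p - 3)*(p + 3)*(p^4 - 6*p^3 - 9*p^2 + 94*p - 120) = (p - 5)*(p - 3)*(p + 3)*(p^3 - p^2 - 14*p + 24) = (p - 5)*(p - 3)^2*(p + 3)*(p^2 + 2*p - 8) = (p - 5)*(p - 3)^2*(p - 2)*(p + 3)*(p + 4)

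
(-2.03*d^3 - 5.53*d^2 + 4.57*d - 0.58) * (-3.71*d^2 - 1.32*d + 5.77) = 7.5313*d^5 + 23.1959*d^4 - 21.3682*d^3 - 35.7887*d^2 + 27.1345*d - 3.3466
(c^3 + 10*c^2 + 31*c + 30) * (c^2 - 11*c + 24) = c^5 - c^4 - 55*c^3 - 71*c^2 + 414*c + 720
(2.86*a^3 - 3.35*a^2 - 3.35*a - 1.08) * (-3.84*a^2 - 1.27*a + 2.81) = -10.9824*a^5 + 9.2318*a^4 + 25.1551*a^3 - 1.0118*a^2 - 8.0419*a - 3.0348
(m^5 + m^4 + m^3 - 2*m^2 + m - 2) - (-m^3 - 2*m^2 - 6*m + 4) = m^5 + m^4 + 2*m^3 + 7*m - 6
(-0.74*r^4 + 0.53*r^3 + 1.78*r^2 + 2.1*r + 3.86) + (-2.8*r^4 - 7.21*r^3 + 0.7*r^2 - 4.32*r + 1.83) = -3.54*r^4 - 6.68*r^3 + 2.48*r^2 - 2.22*r + 5.69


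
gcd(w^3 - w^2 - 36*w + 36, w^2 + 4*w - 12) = w + 6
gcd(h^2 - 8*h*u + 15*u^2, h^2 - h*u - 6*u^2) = -h + 3*u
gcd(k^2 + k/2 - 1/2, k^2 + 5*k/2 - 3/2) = k - 1/2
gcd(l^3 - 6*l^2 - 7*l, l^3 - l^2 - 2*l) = l^2 + l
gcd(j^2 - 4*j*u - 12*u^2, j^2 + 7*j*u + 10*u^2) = j + 2*u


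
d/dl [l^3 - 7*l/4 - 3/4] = 3*l^2 - 7/4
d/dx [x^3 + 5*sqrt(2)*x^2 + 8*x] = 3*x^2 + 10*sqrt(2)*x + 8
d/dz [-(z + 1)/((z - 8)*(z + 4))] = (z^2 + 2*z + 28)/(z^4 - 8*z^3 - 48*z^2 + 256*z + 1024)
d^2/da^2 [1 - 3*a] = 0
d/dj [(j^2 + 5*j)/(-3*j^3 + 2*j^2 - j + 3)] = (j*(j + 5)*(9*j^2 - 4*j + 1) - (2*j + 5)*(3*j^3 - 2*j^2 + j - 3))/(3*j^3 - 2*j^2 + j - 3)^2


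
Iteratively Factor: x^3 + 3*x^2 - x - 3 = (x - 1)*(x^2 + 4*x + 3) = (x - 1)*(x + 3)*(x + 1)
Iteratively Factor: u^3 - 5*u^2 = (u)*(u^2 - 5*u) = u^2*(u - 5)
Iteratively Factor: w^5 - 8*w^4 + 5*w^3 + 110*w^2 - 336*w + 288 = (w - 3)*(w^4 - 5*w^3 - 10*w^2 + 80*w - 96) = (w - 3)*(w - 2)*(w^3 - 3*w^2 - 16*w + 48) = (w - 3)^2*(w - 2)*(w^2 - 16) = (w - 4)*(w - 3)^2*(w - 2)*(w + 4)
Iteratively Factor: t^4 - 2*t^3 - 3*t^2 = (t + 1)*(t^3 - 3*t^2) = (t - 3)*(t + 1)*(t^2) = t*(t - 3)*(t + 1)*(t)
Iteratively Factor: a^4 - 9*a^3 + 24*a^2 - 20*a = (a - 2)*(a^3 - 7*a^2 + 10*a) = (a - 5)*(a - 2)*(a^2 - 2*a) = a*(a - 5)*(a - 2)*(a - 2)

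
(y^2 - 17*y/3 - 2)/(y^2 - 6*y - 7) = (-y^2 + 17*y/3 + 2)/(-y^2 + 6*y + 7)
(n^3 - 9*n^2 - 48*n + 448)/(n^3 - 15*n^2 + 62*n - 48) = (n^2 - n - 56)/(n^2 - 7*n + 6)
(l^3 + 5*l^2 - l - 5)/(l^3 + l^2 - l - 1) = (l + 5)/(l + 1)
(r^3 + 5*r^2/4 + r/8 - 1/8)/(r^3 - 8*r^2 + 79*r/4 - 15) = (8*r^3 + 10*r^2 + r - 1)/(2*(4*r^3 - 32*r^2 + 79*r - 60))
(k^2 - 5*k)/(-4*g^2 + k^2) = k*(5 - k)/(4*g^2 - k^2)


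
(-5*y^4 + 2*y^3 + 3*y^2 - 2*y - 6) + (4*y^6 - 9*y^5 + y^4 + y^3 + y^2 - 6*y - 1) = 4*y^6 - 9*y^5 - 4*y^4 + 3*y^3 + 4*y^2 - 8*y - 7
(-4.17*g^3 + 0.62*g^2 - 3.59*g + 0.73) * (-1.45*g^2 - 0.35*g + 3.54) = 6.0465*g^5 + 0.5605*g^4 - 9.7733*g^3 + 2.3928*g^2 - 12.9641*g + 2.5842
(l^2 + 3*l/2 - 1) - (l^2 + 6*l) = -9*l/2 - 1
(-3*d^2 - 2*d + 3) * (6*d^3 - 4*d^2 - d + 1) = -18*d^5 + 29*d^3 - 13*d^2 - 5*d + 3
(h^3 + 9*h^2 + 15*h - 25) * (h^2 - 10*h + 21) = h^5 - h^4 - 54*h^3 + 14*h^2 + 565*h - 525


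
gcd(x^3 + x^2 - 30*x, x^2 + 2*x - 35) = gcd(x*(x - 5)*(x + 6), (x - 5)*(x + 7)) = x - 5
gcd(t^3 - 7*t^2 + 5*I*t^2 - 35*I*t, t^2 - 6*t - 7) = t - 7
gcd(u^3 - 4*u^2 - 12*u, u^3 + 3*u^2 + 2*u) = u^2 + 2*u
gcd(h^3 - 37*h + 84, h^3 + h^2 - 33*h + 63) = h^2 + 4*h - 21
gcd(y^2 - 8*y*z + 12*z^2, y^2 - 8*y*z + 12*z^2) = y^2 - 8*y*z + 12*z^2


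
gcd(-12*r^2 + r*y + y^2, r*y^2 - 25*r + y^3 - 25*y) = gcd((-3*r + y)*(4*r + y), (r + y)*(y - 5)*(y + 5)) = 1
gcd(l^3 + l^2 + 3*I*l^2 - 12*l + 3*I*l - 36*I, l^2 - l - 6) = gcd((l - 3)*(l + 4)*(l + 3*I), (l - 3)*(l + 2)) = l - 3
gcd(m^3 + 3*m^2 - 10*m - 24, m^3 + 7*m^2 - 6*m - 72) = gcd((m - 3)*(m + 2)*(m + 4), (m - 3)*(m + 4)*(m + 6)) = m^2 + m - 12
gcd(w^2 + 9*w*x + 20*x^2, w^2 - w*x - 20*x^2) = w + 4*x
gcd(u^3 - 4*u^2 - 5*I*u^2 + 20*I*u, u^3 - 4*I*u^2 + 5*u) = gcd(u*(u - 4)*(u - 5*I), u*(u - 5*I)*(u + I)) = u^2 - 5*I*u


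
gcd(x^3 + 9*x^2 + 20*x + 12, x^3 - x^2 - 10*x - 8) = x^2 + 3*x + 2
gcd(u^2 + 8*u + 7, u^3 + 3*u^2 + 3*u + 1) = u + 1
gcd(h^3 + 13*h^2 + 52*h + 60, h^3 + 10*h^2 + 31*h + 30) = h^2 + 7*h + 10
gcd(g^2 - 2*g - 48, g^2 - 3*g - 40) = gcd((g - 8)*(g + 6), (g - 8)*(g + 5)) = g - 8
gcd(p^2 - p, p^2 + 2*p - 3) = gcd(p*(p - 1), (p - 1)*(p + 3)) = p - 1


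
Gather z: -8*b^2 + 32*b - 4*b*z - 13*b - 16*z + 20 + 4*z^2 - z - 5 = -8*b^2 + 19*b + 4*z^2 + z*(-4*b - 17) + 15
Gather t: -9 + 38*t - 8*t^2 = -8*t^2 + 38*t - 9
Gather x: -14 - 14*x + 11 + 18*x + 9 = 4*x + 6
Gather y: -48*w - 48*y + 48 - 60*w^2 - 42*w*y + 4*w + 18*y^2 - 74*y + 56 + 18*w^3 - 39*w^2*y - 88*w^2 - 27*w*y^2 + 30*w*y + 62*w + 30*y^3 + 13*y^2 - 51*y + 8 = 18*w^3 - 148*w^2 + 18*w + 30*y^3 + y^2*(31 - 27*w) + y*(-39*w^2 - 12*w - 173) + 112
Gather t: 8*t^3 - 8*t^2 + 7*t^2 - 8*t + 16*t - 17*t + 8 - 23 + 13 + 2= 8*t^3 - t^2 - 9*t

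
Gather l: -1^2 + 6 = 5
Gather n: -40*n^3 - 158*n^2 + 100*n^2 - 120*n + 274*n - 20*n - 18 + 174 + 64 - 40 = -40*n^3 - 58*n^2 + 134*n + 180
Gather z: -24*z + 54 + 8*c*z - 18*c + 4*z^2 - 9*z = -18*c + 4*z^2 + z*(8*c - 33) + 54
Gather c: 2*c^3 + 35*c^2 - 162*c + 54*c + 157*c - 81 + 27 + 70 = 2*c^3 + 35*c^2 + 49*c + 16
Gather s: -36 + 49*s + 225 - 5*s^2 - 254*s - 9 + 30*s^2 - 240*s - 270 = 25*s^2 - 445*s - 90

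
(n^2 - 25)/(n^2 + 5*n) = (n - 5)/n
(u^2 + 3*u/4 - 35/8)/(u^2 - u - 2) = (-u^2 - 3*u/4 + 35/8)/(-u^2 + u + 2)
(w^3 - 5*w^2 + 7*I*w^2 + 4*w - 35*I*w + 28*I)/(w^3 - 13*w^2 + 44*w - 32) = (w + 7*I)/(w - 8)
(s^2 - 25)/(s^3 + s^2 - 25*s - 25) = 1/(s + 1)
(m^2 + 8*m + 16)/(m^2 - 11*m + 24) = (m^2 + 8*m + 16)/(m^2 - 11*m + 24)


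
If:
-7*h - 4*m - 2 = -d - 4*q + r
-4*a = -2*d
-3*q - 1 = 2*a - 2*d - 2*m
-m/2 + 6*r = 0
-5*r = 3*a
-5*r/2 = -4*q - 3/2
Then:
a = 5/451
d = 10/451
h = -1429/3157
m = -36/451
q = -171/451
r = -3/451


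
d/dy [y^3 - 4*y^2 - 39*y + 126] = 3*y^2 - 8*y - 39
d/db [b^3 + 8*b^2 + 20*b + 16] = 3*b^2 + 16*b + 20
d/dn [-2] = 0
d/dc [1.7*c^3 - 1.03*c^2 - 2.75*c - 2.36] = 5.1*c^2 - 2.06*c - 2.75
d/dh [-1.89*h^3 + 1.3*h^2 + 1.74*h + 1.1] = -5.67*h^2 + 2.6*h + 1.74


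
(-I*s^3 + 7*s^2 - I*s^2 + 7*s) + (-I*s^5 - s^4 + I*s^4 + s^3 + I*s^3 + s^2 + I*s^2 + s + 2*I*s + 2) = -I*s^5 - s^4 + I*s^4 + s^3 + 8*s^2 + 8*s + 2*I*s + 2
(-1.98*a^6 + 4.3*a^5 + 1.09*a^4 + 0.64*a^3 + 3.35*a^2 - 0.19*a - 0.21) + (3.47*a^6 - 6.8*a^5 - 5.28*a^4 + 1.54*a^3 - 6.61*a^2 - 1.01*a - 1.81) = 1.49*a^6 - 2.5*a^5 - 4.19*a^4 + 2.18*a^3 - 3.26*a^2 - 1.2*a - 2.02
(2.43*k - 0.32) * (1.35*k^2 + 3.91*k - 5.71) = 3.2805*k^3 + 9.0693*k^2 - 15.1265*k + 1.8272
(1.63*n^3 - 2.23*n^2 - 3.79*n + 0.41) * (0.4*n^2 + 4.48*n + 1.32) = 0.652*n^5 + 6.4104*n^4 - 9.3548*n^3 - 19.7588*n^2 - 3.166*n + 0.5412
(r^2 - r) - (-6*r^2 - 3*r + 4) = 7*r^2 + 2*r - 4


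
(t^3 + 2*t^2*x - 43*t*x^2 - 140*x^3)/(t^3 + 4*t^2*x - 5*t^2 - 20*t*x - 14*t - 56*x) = (t^2 - 2*t*x - 35*x^2)/(t^2 - 5*t - 14)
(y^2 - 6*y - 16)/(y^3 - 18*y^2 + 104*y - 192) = (y + 2)/(y^2 - 10*y + 24)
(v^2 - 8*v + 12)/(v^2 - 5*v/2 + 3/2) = 2*(v^2 - 8*v + 12)/(2*v^2 - 5*v + 3)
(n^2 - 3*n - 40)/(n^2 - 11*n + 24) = (n + 5)/(n - 3)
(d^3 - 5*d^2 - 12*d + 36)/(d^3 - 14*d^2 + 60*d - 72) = (d + 3)/(d - 6)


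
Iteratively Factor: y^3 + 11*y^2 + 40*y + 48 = (y + 3)*(y^2 + 8*y + 16) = (y + 3)*(y + 4)*(y + 4)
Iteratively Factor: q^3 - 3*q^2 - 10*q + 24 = (q - 4)*(q^2 + q - 6) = (q - 4)*(q - 2)*(q + 3)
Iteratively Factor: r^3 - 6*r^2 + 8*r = (r - 2)*(r^2 - 4*r) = (r - 4)*(r - 2)*(r)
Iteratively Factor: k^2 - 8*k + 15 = (k - 5)*(k - 3)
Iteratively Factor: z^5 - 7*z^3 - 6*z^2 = (z)*(z^4 - 7*z^2 - 6*z) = z^2*(z^3 - 7*z - 6) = z^2*(z + 2)*(z^2 - 2*z - 3) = z^2*(z - 3)*(z + 2)*(z + 1)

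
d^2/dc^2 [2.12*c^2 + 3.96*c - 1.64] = 4.24000000000000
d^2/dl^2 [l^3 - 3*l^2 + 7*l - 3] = 6*l - 6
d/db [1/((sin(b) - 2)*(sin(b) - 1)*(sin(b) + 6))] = (-3*sin(b)^2 - 6*sin(b) + 16)*cos(b)/((sin(b) - 2)^2*(sin(b) - 1)^2*(sin(b) + 6)^2)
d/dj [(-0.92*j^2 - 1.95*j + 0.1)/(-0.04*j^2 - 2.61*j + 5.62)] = (2.3232*j^2 - 10.3328*j - 10.698)/(0.0016*j^4 + 0.2088*j^3 + 6.3625*j^2 - 29.3364*j + 31.5844)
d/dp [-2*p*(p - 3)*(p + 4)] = -6*p^2 - 4*p + 24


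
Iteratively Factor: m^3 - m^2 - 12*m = (m - 4)*(m^2 + 3*m) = (m - 4)*(m + 3)*(m)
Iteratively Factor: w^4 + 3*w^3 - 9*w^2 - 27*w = (w + 3)*(w^3 - 9*w) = w*(w + 3)*(w^2 - 9) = w*(w - 3)*(w + 3)*(w + 3)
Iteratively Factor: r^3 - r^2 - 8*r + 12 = (r - 2)*(r^2 + r - 6) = (r - 2)^2*(r + 3)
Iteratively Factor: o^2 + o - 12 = (o + 4)*(o - 3)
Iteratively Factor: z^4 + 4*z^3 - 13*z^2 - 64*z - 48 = (z + 3)*(z^3 + z^2 - 16*z - 16) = (z - 4)*(z + 3)*(z^2 + 5*z + 4) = (z - 4)*(z + 1)*(z + 3)*(z + 4)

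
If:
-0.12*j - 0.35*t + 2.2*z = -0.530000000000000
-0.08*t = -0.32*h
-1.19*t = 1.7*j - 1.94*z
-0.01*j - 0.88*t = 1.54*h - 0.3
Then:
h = 0.06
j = -0.43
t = 0.24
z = -0.23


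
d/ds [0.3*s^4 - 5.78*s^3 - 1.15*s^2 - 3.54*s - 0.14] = 1.2*s^3 - 17.34*s^2 - 2.3*s - 3.54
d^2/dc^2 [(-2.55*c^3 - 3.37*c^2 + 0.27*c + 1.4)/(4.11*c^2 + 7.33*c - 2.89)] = (5.6843418860808e-14*c^5 - 2.27373675443232e-13*c^4 - 122.421684*c^3 + 225.833112*c^2 + 144.515988*c + 138.845084)/(69.426531*c^6 + 371.457279*c^5 + 516.02283*c^4 - 128.557205*c^3 - 362.84817*c^2 + 183.662679*c - 24.137569)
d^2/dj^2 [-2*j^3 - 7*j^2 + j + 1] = -12*j - 14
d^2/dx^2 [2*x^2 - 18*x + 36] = 4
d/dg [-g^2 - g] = -2*g - 1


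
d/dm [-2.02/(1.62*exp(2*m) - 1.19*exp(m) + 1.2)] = (6.5448*exp(m) - 2.4038)*exp(m)/(1.62*exp(2*m) - 1.19*exp(m) + 1.2)^2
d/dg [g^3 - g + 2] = 3*g^2 - 1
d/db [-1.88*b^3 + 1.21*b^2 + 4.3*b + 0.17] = -5.64*b^2 + 2.42*b + 4.3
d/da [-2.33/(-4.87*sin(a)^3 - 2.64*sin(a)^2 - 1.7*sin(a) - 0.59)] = (-12.3024*sin(a) + 17.02065*cos(2*a) - 20.98165)*cos(a)/(4.87*sin(a)^3 + 2.64*sin(a)^2 + 1.7*sin(a) + 0.59)^2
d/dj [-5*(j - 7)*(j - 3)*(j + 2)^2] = -20*j^3 + 90*j^2 + 150*j - 220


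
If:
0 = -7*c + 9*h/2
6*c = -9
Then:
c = -3/2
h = -7/3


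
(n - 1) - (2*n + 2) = -n - 3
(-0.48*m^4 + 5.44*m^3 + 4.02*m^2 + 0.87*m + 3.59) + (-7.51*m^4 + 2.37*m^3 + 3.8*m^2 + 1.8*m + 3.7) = -7.99*m^4 + 7.81*m^3 + 7.82*m^2 + 2.67*m + 7.29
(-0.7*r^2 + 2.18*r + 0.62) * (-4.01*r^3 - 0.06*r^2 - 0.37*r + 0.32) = 2.807*r^5 - 8.6998*r^4 - 2.358*r^3 - 1.0678*r^2 + 0.4682*r + 0.1984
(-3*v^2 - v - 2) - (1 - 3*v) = -3*v^2 + 2*v - 3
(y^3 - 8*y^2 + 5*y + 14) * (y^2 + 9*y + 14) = y^5 + y^4 - 53*y^3 - 53*y^2 + 196*y + 196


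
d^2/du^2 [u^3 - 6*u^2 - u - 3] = 6*u - 12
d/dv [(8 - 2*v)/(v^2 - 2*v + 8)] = 2*v*(v - 8)/(v^4 - 4*v^3 + 20*v^2 - 32*v + 64)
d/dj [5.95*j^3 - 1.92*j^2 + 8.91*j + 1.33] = 17.85*j^2 - 3.84*j + 8.91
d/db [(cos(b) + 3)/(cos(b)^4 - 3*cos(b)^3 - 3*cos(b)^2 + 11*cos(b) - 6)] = 3*(cos(b)^3 + 3*cos(b)^2 - 7*cos(b) - 13)*sin(b)/((cos(b) - 3)^2*(cos(b) - 1)^3*(cos(b) + 2)^2)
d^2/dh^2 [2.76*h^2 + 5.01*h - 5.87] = 5.52000000000000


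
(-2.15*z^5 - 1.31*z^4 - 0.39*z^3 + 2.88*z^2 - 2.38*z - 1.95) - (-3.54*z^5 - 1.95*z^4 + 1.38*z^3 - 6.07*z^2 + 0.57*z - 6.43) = 1.39*z^5 + 0.64*z^4 - 1.77*z^3 + 8.95*z^2 - 2.95*z + 4.48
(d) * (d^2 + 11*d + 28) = d^3 + 11*d^2 + 28*d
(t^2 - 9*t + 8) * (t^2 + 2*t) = t^4 - 7*t^3 - 10*t^2 + 16*t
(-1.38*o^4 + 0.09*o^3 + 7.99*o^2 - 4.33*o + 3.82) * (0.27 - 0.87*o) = 1.2006*o^5 - 0.4509*o^4 - 6.927*o^3 + 5.9244*o^2 - 4.4925*o + 1.0314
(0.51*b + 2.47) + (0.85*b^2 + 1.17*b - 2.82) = 0.85*b^2 + 1.68*b - 0.35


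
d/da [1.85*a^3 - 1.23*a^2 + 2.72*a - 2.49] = 5.55*a^2 - 2.46*a + 2.72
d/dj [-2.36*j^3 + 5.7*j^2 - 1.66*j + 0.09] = -7.08*j^2 + 11.4*j - 1.66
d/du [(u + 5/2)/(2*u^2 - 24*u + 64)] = (u^2 - 12*u - (u - 6)*(2*u + 5) + 32)/(2*(u^2 - 12*u + 32)^2)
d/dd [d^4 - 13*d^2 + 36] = 4*d^3 - 26*d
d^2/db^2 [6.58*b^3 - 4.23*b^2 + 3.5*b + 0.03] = 39.48*b - 8.46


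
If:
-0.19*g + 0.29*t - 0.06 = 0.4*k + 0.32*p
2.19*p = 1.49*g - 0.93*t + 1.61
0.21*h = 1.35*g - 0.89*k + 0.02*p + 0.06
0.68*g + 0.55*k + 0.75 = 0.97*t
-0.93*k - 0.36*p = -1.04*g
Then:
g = 0.22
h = 1.49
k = 0.06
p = 0.48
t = 0.96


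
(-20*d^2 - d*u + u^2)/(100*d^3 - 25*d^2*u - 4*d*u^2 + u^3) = (4*d + u)/(-20*d^2 + d*u + u^2)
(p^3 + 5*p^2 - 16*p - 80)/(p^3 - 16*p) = (p + 5)/p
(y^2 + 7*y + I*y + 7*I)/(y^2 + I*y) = (y + 7)/y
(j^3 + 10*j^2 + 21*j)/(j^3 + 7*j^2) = (j + 3)/j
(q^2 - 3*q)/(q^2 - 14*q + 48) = q*(q - 3)/(q^2 - 14*q + 48)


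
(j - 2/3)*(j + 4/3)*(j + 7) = j^3 + 23*j^2/3 + 34*j/9 - 56/9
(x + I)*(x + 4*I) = x^2 + 5*I*x - 4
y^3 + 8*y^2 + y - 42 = (y - 2)*(y + 3)*(y + 7)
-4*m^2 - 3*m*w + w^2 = (-4*m + w)*(m + w)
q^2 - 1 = (q - 1)*(q + 1)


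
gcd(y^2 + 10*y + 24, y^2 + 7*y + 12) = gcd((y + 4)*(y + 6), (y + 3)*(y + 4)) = y + 4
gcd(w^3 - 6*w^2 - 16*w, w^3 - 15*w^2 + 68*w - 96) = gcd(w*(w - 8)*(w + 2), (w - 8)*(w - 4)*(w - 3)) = w - 8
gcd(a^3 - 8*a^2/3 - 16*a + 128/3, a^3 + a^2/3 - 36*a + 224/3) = a^2 - 20*a/3 + 32/3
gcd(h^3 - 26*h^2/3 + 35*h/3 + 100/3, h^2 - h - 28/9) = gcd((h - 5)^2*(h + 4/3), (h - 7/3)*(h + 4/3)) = h + 4/3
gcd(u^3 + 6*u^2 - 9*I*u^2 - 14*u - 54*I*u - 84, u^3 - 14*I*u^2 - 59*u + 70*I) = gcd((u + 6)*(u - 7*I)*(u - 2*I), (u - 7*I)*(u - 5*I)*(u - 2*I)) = u^2 - 9*I*u - 14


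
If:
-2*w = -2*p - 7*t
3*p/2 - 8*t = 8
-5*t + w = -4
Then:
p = -176/23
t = -56/23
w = -372/23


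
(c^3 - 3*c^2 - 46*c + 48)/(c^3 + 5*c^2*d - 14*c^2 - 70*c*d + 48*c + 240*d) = (c^2 + 5*c - 6)/(c^2 + 5*c*d - 6*c - 30*d)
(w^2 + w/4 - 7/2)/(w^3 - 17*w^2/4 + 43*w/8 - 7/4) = 2*(w + 2)/(2*w^2 - 5*w + 2)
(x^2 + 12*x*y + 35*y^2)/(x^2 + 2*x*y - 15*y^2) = (x + 7*y)/(x - 3*y)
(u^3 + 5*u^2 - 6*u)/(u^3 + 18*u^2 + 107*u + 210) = u*(u - 1)/(u^2 + 12*u + 35)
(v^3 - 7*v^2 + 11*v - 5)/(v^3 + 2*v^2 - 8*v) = (v^3 - 7*v^2 + 11*v - 5)/(v*(v^2 + 2*v - 8))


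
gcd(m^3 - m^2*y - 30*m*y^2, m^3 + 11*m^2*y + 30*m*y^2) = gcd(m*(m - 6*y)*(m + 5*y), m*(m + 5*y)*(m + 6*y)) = m^2 + 5*m*y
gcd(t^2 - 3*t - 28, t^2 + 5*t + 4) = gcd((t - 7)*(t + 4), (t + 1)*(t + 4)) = t + 4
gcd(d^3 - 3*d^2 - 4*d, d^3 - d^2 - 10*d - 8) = d^2 - 3*d - 4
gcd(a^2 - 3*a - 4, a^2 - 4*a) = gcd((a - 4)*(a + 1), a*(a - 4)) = a - 4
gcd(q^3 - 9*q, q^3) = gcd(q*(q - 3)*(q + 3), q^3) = q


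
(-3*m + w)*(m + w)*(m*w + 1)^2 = -3*m^4*w^2 - 2*m^3*w^3 - 6*m^3*w + m^2*w^4 - 4*m^2*w^2 - 3*m^2 + 2*m*w^3 - 2*m*w + w^2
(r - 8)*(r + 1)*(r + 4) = r^3 - 3*r^2 - 36*r - 32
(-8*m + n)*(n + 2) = -8*m*n - 16*m + n^2 + 2*n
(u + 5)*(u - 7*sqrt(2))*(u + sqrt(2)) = u^3 - 6*sqrt(2)*u^2 + 5*u^2 - 30*sqrt(2)*u - 14*u - 70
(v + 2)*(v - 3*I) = v^2 + 2*v - 3*I*v - 6*I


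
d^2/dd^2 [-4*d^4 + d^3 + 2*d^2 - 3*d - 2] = -48*d^2 + 6*d + 4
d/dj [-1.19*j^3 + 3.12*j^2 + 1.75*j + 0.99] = -3.57*j^2 + 6.24*j + 1.75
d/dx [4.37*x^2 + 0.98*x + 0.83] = 8.74*x + 0.98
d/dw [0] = 0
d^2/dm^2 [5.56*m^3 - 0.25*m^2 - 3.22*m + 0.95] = 33.36*m - 0.5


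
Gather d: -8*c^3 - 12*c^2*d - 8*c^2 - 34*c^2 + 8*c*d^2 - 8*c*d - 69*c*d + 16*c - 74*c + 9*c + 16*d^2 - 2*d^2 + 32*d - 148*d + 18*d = -8*c^3 - 42*c^2 - 49*c + d^2*(8*c + 14) + d*(-12*c^2 - 77*c - 98)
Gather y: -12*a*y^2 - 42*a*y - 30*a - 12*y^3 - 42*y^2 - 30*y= -30*a - 12*y^3 + y^2*(-12*a - 42) + y*(-42*a - 30)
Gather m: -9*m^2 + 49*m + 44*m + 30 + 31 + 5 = -9*m^2 + 93*m + 66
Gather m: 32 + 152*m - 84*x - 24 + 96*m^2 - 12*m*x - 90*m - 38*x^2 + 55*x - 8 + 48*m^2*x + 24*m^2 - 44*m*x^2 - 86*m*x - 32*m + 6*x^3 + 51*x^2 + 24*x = m^2*(48*x + 120) + m*(-44*x^2 - 98*x + 30) + 6*x^3 + 13*x^2 - 5*x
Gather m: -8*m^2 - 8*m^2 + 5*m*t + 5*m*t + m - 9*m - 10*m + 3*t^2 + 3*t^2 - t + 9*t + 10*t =-16*m^2 + m*(10*t - 18) + 6*t^2 + 18*t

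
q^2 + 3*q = q*(q + 3)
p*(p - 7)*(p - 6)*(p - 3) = p^4 - 16*p^3 + 81*p^2 - 126*p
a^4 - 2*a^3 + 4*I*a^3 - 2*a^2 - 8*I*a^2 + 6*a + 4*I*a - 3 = (a - 1)*(a + 3*I)*(-I*a + 1)*(I*a - I)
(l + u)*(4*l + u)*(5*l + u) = 20*l^3 + 29*l^2*u + 10*l*u^2 + u^3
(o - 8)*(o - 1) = o^2 - 9*o + 8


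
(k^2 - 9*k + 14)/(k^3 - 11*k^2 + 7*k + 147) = (k - 2)/(k^2 - 4*k - 21)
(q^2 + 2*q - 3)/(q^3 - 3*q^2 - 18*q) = (q - 1)/(q*(q - 6))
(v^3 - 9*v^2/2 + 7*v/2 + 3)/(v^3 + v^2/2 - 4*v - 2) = (v - 3)/(v + 2)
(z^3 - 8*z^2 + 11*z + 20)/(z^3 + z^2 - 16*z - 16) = (z - 5)/(z + 4)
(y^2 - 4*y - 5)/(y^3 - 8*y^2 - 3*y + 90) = (y + 1)/(y^2 - 3*y - 18)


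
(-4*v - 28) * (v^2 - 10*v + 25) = -4*v^3 + 12*v^2 + 180*v - 700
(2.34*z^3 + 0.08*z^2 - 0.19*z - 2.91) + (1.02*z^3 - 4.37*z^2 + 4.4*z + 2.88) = 3.36*z^3 - 4.29*z^2 + 4.21*z - 0.0300000000000002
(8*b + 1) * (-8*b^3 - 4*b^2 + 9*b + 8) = -64*b^4 - 40*b^3 + 68*b^2 + 73*b + 8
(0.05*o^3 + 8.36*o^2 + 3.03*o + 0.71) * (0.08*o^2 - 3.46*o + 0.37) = 0.004*o^5 + 0.4958*o^4 - 28.6647*o^3 - 7.3338*o^2 - 1.3355*o + 0.2627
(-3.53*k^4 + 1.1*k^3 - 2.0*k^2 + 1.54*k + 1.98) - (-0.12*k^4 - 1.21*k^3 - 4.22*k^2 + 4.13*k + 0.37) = -3.41*k^4 + 2.31*k^3 + 2.22*k^2 - 2.59*k + 1.61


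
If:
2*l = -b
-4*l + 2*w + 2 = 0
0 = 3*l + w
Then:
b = -2/5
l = 1/5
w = -3/5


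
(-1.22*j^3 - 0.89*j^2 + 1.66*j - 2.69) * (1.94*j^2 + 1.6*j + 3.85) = -2.3668*j^5 - 3.6786*j^4 - 2.9006*j^3 - 5.9891*j^2 + 2.087*j - 10.3565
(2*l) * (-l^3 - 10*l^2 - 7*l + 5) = -2*l^4 - 20*l^3 - 14*l^2 + 10*l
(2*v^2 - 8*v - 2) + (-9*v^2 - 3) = -7*v^2 - 8*v - 5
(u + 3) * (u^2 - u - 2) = u^3 + 2*u^2 - 5*u - 6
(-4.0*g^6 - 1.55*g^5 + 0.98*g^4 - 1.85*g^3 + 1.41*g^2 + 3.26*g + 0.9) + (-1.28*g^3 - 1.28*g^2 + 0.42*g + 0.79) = -4.0*g^6 - 1.55*g^5 + 0.98*g^4 - 3.13*g^3 + 0.13*g^2 + 3.68*g + 1.69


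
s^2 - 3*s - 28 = (s - 7)*(s + 4)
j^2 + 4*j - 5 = (j - 1)*(j + 5)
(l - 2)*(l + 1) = l^2 - l - 2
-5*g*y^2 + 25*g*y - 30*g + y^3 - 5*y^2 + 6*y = (-5*g + y)*(y - 3)*(y - 2)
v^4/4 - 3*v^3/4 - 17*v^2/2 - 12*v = v*(v/4 + 1/2)*(v - 8)*(v + 3)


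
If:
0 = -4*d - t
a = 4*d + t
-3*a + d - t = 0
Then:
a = 0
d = 0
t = 0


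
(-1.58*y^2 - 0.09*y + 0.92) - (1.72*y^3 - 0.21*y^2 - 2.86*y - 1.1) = -1.72*y^3 - 1.37*y^2 + 2.77*y + 2.02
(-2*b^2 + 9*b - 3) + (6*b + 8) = -2*b^2 + 15*b + 5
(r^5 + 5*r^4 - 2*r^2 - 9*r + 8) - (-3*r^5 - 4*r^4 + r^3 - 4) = 4*r^5 + 9*r^4 - r^3 - 2*r^2 - 9*r + 12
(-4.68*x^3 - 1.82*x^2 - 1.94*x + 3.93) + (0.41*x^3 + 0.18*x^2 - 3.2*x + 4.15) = -4.27*x^3 - 1.64*x^2 - 5.14*x + 8.08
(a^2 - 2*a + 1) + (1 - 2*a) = a^2 - 4*a + 2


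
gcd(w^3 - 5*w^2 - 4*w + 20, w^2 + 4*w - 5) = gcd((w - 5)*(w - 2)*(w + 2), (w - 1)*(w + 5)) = 1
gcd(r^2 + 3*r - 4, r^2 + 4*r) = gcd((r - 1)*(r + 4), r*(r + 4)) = r + 4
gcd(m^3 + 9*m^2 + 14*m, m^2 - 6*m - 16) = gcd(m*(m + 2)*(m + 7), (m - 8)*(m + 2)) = m + 2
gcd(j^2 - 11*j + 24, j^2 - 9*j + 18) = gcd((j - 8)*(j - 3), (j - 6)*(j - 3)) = j - 3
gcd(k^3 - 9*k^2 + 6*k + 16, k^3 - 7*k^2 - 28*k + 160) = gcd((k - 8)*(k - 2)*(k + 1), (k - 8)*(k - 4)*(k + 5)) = k - 8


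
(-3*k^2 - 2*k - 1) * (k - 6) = -3*k^3 + 16*k^2 + 11*k + 6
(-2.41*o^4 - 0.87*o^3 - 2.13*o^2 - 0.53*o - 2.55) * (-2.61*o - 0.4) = 6.2901*o^5 + 3.2347*o^4 + 5.9073*o^3 + 2.2353*o^2 + 6.8675*o + 1.02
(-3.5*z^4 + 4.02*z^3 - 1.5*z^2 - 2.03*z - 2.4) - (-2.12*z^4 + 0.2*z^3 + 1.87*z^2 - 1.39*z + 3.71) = -1.38*z^4 + 3.82*z^3 - 3.37*z^2 - 0.64*z - 6.11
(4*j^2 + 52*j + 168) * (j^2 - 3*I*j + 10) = 4*j^4 + 52*j^3 - 12*I*j^3 + 208*j^2 - 156*I*j^2 + 520*j - 504*I*j + 1680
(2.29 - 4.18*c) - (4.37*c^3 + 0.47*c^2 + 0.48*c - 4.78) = -4.37*c^3 - 0.47*c^2 - 4.66*c + 7.07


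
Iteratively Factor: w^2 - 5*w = (w - 5)*(w)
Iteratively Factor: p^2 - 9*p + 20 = (p - 5)*(p - 4)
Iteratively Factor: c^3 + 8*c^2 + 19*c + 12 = (c + 1)*(c^2 + 7*c + 12) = (c + 1)*(c + 4)*(c + 3)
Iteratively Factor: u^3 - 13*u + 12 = (u + 4)*(u^2 - 4*u + 3) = (u - 1)*(u + 4)*(u - 3)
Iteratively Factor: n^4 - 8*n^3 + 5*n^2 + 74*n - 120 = (n + 3)*(n^3 - 11*n^2 + 38*n - 40) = (n - 4)*(n + 3)*(n^2 - 7*n + 10) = (n - 5)*(n - 4)*(n + 3)*(n - 2)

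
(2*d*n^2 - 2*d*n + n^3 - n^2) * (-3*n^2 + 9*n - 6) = -6*d*n^4 + 24*d*n^3 - 30*d*n^2 + 12*d*n - 3*n^5 + 12*n^4 - 15*n^3 + 6*n^2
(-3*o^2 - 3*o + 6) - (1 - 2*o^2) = -o^2 - 3*o + 5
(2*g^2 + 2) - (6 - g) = 2*g^2 + g - 4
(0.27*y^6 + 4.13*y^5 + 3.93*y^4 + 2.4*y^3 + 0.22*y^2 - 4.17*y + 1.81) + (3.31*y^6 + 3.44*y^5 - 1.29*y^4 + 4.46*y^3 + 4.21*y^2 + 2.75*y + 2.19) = 3.58*y^6 + 7.57*y^5 + 2.64*y^4 + 6.86*y^3 + 4.43*y^2 - 1.42*y + 4.0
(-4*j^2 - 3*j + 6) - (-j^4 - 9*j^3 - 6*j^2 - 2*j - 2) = j^4 + 9*j^3 + 2*j^2 - j + 8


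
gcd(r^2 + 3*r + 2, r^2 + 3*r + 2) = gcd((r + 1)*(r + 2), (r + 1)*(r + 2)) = r^2 + 3*r + 2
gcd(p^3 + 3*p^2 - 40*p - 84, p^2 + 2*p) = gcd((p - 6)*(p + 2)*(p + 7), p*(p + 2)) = p + 2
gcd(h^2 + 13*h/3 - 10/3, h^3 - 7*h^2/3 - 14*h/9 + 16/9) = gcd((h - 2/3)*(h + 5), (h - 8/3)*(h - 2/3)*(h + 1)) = h - 2/3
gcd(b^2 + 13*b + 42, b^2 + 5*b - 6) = b + 6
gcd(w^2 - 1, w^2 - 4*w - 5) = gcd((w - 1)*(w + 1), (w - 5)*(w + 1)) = w + 1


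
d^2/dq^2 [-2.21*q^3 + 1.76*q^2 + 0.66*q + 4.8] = 3.52 - 13.26*q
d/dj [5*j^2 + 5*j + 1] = 10*j + 5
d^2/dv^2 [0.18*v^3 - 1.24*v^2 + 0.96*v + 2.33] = 1.08*v - 2.48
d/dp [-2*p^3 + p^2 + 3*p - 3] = -6*p^2 + 2*p + 3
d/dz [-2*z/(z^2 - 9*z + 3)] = 2*(z^2 - 3)/(z^4 - 18*z^3 + 87*z^2 - 54*z + 9)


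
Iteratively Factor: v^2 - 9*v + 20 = (v - 5)*(v - 4)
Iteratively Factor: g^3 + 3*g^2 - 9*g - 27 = (g + 3)*(g^2 - 9) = (g + 3)^2*(g - 3)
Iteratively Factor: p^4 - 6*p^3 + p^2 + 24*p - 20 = (p - 2)*(p^3 - 4*p^2 - 7*p + 10) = (p - 2)*(p - 1)*(p^2 - 3*p - 10) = (p - 2)*(p - 1)*(p + 2)*(p - 5)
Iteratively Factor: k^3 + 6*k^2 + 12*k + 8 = (k + 2)*(k^2 + 4*k + 4) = (k + 2)^2*(k + 2)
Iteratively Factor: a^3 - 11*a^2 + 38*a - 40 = (a - 5)*(a^2 - 6*a + 8) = (a - 5)*(a - 2)*(a - 4)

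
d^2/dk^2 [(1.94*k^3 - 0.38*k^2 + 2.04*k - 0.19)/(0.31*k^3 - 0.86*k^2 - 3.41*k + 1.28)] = (0.961372000000001*k^6 + 13.480908*k^5 - 15.129984*k^4 + 61.868884*k^3 - 62.66781*k^2 + 29.653956*k + 11.726218)/(0.029791*k^9 - 0.247938*k^8 - 0.295275*k^7 + 5.187604*k^6 + 1.200537*k^5 - 35.278962*k^4 - 15.605741*k^3 + 40.424832*k^2 - 16.760832*k + 2.097152)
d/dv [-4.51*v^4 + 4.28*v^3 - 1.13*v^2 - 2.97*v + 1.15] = -18.04*v^3 + 12.84*v^2 - 2.26*v - 2.97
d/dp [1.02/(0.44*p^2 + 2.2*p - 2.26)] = (-0.8976*p - 2.244)/(0.44*p^2 + 2.2*p - 2.26)^2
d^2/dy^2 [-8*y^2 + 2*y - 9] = -16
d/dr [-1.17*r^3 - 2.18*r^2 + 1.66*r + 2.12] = -3.51*r^2 - 4.36*r + 1.66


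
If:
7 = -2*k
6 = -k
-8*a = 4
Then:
No Solution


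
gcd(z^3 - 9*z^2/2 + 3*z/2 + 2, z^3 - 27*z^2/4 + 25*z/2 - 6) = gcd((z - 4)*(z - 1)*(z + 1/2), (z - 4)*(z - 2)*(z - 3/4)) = z - 4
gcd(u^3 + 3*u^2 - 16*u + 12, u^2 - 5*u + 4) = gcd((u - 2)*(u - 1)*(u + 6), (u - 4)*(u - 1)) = u - 1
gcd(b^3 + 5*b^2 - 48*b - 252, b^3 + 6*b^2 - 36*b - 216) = b^2 + 12*b + 36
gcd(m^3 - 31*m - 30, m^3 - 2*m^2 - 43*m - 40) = m^2 + 6*m + 5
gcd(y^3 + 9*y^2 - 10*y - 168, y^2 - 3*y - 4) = y - 4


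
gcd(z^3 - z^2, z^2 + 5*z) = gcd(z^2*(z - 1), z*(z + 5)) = z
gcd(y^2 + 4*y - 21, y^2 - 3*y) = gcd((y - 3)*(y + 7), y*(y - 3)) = y - 3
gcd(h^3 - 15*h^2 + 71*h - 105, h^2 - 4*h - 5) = h - 5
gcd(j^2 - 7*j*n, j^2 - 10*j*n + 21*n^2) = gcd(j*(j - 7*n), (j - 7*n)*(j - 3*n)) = j - 7*n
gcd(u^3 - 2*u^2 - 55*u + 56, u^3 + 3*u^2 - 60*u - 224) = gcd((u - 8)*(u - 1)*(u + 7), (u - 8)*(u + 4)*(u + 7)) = u^2 - u - 56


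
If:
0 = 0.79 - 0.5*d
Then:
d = 1.58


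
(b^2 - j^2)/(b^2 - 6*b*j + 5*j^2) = (b + j)/(b - 5*j)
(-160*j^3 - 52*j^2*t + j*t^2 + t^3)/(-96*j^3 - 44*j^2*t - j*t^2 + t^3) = (5*j + t)/(3*j + t)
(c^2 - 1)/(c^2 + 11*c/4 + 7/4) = 4*(c - 1)/(4*c + 7)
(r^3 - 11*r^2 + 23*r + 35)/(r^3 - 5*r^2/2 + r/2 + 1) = 2*(r^3 - 11*r^2 + 23*r + 35)/(2*r^3 - 5*r^2 + r + 2)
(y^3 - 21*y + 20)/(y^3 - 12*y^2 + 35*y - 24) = (y^2 + y - 20)/(y^2 - 11*y + 24)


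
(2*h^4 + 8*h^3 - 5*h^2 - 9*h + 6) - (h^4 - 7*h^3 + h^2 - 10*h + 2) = h^4 + 15*h^3 - 6*h^2 + h + 4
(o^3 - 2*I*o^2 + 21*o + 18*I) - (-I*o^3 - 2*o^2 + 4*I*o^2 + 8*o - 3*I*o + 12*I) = o^3 + I*o^3 + 2*o^2 - 6*I*o^2 + 13*o + 3*I*o + 6*I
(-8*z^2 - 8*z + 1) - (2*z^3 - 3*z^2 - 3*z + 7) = -2*z^3 - 5*z^2 - 5*z - 6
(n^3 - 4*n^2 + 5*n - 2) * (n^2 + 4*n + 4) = n^5 - 7*n^3 + 2*n^2 + 12*n - 8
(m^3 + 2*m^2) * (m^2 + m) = m^5 + 3*m^4 + 2*m^3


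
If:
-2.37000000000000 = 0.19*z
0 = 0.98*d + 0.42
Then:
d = -0.43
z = -12.47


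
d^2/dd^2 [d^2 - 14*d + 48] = 2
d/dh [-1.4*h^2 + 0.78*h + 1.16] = 0.78 - 2.8*h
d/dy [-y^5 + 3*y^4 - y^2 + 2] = y*(-5*y^3 + 12*y^2 - 2)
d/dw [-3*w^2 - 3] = -6*w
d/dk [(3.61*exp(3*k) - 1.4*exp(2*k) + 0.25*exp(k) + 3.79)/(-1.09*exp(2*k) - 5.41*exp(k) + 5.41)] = (-3.9349*exp(4*k) - 39.0602*exp(3*k) + 66.4368*exp(2*k) - 6.8858*exp(k) + 21.8564)*exp(k)/(1.1881*exp(4*k) + 11.7938*exp(3*k) + 17.4743*exp(2*k) - 58.5362*exp(k) + 29.2681)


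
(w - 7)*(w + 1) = w^2 - 6*w - 7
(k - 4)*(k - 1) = k^2 - 5*k + 4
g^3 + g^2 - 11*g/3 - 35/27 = (g - 5/3)*(g + 1/3)*(g + 7/3)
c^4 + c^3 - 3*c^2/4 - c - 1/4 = (c - 1)*(c + 1/2)^2*(c + 1)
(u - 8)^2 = u^2 - 16*u + 64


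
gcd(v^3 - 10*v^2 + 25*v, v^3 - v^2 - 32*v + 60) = v - 5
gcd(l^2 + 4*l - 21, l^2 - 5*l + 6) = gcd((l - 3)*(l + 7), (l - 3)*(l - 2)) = l - 3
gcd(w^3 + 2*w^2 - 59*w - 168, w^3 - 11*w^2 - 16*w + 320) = w - 8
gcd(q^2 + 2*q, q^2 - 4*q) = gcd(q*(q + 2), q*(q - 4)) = q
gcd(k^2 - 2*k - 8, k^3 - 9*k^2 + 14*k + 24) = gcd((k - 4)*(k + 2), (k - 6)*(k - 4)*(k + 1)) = k - 4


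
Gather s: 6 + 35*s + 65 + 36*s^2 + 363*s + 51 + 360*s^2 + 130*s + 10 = 396*s^2 + 528*s + 132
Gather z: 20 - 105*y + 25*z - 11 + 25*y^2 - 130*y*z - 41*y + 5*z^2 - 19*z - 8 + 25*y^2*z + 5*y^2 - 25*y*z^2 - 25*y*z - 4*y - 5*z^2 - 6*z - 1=30*y^2 - 25*y*z^2 - 150*y + z*(25*y^2 - 155*y)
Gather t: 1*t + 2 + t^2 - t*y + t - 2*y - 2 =t^2 + t*(2 - y) - 2*y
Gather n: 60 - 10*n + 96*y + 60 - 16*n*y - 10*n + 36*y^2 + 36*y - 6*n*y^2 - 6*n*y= n*(-6*y^2 - 22*y - 20) + 36*y^2 + 132*y + 120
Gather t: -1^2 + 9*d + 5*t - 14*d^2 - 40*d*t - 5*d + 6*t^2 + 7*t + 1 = -14*d^2 + 4*d + 6*t^2 + t*(12 - 40*d)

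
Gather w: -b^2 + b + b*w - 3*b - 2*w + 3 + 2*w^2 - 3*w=-b^2 - 2*b + 2*w^2 + w*(b - 5) + 3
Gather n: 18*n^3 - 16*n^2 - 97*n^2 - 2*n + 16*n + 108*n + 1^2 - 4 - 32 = 18*n^3 - 113*n^2 + 122*n - 35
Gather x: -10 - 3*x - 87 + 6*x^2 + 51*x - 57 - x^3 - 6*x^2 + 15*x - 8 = -x^3 + 63*x - 162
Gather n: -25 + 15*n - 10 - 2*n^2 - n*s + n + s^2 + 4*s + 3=-2*n^2 + n*(16 - s) + s^2 + 4*s - 32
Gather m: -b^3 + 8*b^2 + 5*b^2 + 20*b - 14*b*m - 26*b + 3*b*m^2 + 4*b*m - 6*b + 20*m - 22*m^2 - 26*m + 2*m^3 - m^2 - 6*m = -b^3 + 13*b^2 - 12*b + 2*m^3 + m^2*(3*b - 23) + m*(-10*b - 12)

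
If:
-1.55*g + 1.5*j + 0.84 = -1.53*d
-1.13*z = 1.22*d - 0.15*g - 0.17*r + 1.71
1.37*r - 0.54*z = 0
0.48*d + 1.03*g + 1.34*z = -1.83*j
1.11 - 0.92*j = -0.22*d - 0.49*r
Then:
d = -5.41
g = -4.07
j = 0.76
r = 1.59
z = 4.03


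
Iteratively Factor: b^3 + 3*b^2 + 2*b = (b + 1)*(b^2 + 2*b) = (b + 1)*(b + 2)*(b)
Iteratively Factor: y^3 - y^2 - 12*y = (y + 3)*(y^2 - 4*y) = (y - 4)*(y + 3)*(y)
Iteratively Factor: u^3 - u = (u + 1)*(u^2 - u) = (u - 1)*(u + 1)*(u)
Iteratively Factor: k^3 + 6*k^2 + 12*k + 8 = (k + 2)*(k^2 + 4*k + 4) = (k + 2)^2*(k + 2)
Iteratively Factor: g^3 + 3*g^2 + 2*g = (g + 1)*(g^2 + 2*g) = g*(g + 1)*(g + 2)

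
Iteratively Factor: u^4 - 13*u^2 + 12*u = (u - 3)*(u^3 + 3*u^2 - 4*u) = (u - 3)*(u + 4)*(u^2 - u) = (u - 3)*(u - 1)*(u + 4)*(u)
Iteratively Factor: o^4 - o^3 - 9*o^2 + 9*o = (o - 3)*(o^3 + 2*o^2 - 3*o) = (o - 3)*(o - 1)*(o^2 + 3*o) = (o - 3)*(o - 1)*(o + 3)*(o)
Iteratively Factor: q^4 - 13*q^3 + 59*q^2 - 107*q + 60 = (q - 5)*(q^3 - 8*q^2 + 19*q - 12) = (q - 5)*(q - 4)*(q^2 - 4*q + 3) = (q - 5)*(q - 4)*(q - 1)*(q - 3)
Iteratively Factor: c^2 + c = (c)*(c + 1)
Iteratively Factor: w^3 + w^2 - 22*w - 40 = (w - 5)*(w^2 + 6*w + 8) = (w - 5)*(w + 2)*(w + 4)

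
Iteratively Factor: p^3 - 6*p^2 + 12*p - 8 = (p - 2)*(p^2 - 4*p + 4) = (p - 2)^2*(p - 2)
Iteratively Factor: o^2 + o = (o + 1)*(o)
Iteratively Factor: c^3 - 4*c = (c + 2)*(c^2 - 2*c) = c*(c + 2)*(c - 2)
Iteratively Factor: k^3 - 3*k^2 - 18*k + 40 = (k - 2)*(k^2 - k - 20) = (k - 2)*(k + 4)*(k - 5)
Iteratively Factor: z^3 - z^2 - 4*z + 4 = (z - 2)*(z^2 + z - 2) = (z - 2)*(z - 1)*(z + 2)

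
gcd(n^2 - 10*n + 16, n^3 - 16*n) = 1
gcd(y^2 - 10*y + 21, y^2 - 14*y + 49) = y - 7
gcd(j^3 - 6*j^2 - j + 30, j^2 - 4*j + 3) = j - 3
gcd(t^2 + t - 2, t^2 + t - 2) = t^2 + t - 2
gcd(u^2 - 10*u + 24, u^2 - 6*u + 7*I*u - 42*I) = u - 6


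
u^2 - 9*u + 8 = (u - 8)*(u - 1)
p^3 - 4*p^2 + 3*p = p*(p - 3)*(p - 1)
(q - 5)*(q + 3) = q^2 - 2*q - 15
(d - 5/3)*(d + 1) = d^2 - 2*d/3 - 5/3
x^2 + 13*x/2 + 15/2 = (x + 3/2)*(x + 5)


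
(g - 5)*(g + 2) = g^2 - 3*g - 10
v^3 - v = v*(v - 1)*(v + 1)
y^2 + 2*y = y*(y + 2)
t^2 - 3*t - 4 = (t - 4)*(t + 1)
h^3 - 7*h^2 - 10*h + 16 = (h - 8)*(h - 1)*(h + 2)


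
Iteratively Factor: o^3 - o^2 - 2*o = (o - 2)*(o^2 + o) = o*(o - 2)*(o + 1)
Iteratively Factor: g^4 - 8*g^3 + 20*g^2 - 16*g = (g - 2)*(g^3 - 6*g^2 + 8*g) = (g - 2)^2*(g^2 - 4*g) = g*(g - 2)^2*(g - 4)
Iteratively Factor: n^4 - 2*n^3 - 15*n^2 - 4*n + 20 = (n - 1)*(n^3 - n^2 - 16*n - 20) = (n - 1)*(n + 2)*(n^2 - 3*n - 10) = (n - 5)*(n - 1)*(n + 2)*(n + 2)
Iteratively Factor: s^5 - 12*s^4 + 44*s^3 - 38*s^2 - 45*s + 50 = (s - 1)*(s^4 - 11*s^3 + 33*s^2 - 5*s - 50) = (s - 5)*(s - 1)*(s^3 - 6*s^2 + 3*s + 10) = (s - 5)*(s - 2)*(s - 1)*(s^2 - 4*s - 5) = (s - 5)*(s - 2)*(s - 1)*(s + 1)*(s - 5)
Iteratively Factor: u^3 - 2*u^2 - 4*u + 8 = (u + 2)*(u^2 - 4*u + 4) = (u - 2)*(u + 2)*(u - 2)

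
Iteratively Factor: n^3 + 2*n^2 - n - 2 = (n + 2)*(n^2 - 1) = (n - 1)*(n + 2)*(n + 1)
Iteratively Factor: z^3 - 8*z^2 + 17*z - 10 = (z - 1)*(z^2 - 7*z + 10) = (z - 2)*(z - 1)*(z - 5)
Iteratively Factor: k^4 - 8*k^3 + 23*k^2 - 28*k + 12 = (k - 3)*(k^3 - 5*k^2 + 8*k - 4) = (k - 3)*(k - 2)*(k^2 - 3*k + 2) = (k - 3)*(k - 2)*(k - 1)*(k - 2)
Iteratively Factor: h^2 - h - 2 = (h - 2)*(h + 1)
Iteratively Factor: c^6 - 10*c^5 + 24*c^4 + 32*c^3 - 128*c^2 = (c - 4)*(c^5 - 6*c^4 + 32*c^2) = c*(c - 4)*(c^4 - 6*c^3 + 32*c) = c*(c - 4)*(c + 2)*(c^3 - 8*c^2 + 16*c) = c*(c - 4)^2*(c + 2)*(c^2 - 4*c) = c*(c - 4)^3*(c + 2)*(c)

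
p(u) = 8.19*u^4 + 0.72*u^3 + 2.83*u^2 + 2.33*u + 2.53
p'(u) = 32.76*u^3 + 2.16*u^2 + 5.66*u + 2.33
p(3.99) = 2178.37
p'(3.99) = 2140.26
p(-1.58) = 54.11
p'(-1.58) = -130.44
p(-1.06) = 12.72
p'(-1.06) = -40.26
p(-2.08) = 156.75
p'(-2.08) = -294.90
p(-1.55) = 50.31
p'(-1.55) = -123.25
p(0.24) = 3.29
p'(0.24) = 4.27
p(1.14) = 23.76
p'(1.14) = 60.12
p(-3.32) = 994.67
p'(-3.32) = -1191.48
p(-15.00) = 412793.08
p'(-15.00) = -110161.57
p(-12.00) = 168965.77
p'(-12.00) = -56363.83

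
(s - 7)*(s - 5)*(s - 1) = s^3 - 13*s^2 + 47*s - 35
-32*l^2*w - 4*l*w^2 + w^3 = w*(-8*l + w)*(4*l + w)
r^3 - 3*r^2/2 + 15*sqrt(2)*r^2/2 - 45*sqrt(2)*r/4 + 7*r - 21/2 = (r - 3/2)*(r + sqrt(2)/2)*(r + 7*sqrt(2))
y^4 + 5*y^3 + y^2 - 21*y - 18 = (y - 2)*(y + 1)*(y + 3)^2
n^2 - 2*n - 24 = (n - 6)*(n + 4)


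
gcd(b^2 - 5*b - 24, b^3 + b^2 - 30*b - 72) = b + 3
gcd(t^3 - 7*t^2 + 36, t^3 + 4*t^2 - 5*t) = 1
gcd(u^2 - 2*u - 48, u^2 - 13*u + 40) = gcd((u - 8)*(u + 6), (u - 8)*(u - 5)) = u - 8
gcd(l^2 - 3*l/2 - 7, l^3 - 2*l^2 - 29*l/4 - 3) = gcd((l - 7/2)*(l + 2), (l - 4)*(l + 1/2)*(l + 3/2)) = 1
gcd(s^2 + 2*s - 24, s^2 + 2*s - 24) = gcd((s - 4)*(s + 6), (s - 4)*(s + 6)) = s^2 + 2*s - 24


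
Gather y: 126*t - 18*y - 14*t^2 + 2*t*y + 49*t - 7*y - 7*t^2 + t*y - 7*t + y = -21*t^2 + 168*t + y*(3*t - 24)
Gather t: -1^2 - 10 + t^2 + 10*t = t^2 + 10*t - 11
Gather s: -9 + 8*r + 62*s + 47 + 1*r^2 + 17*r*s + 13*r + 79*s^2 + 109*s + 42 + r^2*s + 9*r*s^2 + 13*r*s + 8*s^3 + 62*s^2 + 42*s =r^2 + 21*r + 8*s^3 + s^2*(9*r + 141) + s*(r^2 + 30*r + 213) + 80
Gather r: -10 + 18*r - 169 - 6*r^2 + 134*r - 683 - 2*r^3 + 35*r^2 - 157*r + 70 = -2*r^3 + 29*r^2 - 5*r - 792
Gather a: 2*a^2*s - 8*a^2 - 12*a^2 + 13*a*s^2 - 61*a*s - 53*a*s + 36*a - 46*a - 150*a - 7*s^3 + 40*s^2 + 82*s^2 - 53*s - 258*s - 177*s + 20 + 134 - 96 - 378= a^2*(2*s - 20) + a*(13*s^2 - 114*s - 160) - 7*s^3 + 122*s^2 - 488*s - 320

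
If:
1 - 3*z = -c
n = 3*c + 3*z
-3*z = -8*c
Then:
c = 1/7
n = 11/7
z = 8/21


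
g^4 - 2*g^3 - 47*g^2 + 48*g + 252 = (g - 7)*(g - 3)*(g + 2)*(g + 6)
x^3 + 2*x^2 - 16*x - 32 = (x - 4)*(x + 2)*(x + 4)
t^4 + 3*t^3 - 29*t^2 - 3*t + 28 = (t - 4)*(t - 1)*(t + 1)*(t + 7)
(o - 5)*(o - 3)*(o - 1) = o^3 - 9*o^2 + 23*o - 15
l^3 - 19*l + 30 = (l - 3)*(l - 2)*(l + 5)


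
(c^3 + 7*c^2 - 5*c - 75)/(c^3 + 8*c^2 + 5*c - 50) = (c - 3)/(c - 2)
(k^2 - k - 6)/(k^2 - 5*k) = (k^2 - k - 6)/(k*(k - 5))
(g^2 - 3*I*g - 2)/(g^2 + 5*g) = (g^2 - 3*I*g - 2)/(g*(g + 5))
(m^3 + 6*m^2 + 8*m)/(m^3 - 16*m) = (m + 2)/(m - 4)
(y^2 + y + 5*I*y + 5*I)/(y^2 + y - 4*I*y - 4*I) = (y + 5*I)/(y - 4*I)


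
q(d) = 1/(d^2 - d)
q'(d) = (1 - 2*d)/(d^2 - d)^2 = (1 - 2*d)/(d^2*(d - 1)^2)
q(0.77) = -5.65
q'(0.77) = -17.22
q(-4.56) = 0.04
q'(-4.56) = 0.02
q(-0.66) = 0.91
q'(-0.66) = 1.93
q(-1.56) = 0.25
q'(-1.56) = 0.26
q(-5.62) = 0.03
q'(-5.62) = 0.01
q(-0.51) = 1.30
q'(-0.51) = 3.41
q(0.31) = -4.68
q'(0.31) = 8.31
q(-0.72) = 0.81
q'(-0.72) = 1.59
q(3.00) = 0.17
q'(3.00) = -0.14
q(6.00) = 0.03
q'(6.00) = -0.01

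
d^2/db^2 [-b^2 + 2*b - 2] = -2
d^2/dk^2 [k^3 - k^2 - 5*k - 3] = 6*k - 2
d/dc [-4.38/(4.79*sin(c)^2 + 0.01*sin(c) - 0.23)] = (41.9604*sin(c) + 0.0438)*cos(c)/(4.79*sin(c)^2 + 0.01*sin(c) - 0.23)^2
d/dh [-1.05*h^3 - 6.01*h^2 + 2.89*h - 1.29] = -3.15*h^2 - 12.02*h + 2.89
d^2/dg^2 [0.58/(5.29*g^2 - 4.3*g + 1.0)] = (-32.461556*g^2 + 26.38652*g + 0.58*(10.58*g - 4.3)*(21.16*g - 8.6) - 6.1364)/(5.29*g^2 - 4.3*g + 1.0)^3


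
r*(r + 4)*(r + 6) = r^3 + 10*r^2 + 24*r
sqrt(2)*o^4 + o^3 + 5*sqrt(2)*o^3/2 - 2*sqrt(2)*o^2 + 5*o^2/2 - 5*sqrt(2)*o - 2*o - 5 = (o + 5/2)*(o - sqrt(2))*(o + sqrt(2))*(sqrt(2)*o + 1)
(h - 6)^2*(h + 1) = h^3 - 11*h^2 + 24*h + 36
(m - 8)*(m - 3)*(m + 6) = m^3 - 5*m^2 - 42*m + 144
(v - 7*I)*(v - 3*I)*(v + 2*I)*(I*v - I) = I*v^4 + 8*v^3 - I*v^3 - 8*v^2 - I*v^2 + 42*v + I*v - 42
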